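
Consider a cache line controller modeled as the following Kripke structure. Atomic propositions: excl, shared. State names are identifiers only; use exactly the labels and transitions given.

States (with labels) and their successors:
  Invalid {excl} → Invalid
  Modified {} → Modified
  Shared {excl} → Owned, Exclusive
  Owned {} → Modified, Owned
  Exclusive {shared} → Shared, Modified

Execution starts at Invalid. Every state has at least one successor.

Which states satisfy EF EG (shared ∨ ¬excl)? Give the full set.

{Modified, Shared, Owned, Exclusive}

States satisfying EG (shared ∨ ¬excl): {Modified, Owned, Exclusive}.
States satisfying EF EG (shared ∨ ¬excl): {Modified, Shared, Owned, Exclusive}.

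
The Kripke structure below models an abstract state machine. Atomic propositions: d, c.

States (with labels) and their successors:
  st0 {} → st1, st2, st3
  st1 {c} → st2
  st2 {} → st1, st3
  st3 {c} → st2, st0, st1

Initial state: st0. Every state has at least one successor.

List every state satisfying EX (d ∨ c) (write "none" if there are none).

States satisfying d ∨ c: {st1, st3}.
States satisfying EX (d ∨ c): {st0, st2, st3}.

{st0, st2, st3}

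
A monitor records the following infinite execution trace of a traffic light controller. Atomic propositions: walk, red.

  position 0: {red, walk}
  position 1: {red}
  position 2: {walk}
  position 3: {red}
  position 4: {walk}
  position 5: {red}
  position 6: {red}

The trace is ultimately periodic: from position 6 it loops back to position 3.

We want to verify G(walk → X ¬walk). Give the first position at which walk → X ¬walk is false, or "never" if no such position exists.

walk → X ¬walk holds at every position 0..6, and those are all the positions the trace ever visits, so the invariant G(walk → X ¬walk) is never violated.

never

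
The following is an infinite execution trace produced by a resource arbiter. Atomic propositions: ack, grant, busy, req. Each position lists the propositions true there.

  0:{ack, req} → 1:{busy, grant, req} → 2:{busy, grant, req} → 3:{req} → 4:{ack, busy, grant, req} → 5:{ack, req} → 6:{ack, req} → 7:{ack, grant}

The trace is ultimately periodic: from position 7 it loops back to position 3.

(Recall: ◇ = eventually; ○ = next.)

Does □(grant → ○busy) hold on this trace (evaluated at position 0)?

grant → ○busy must hold at every position from 0 onward. It fails at position 2, so □(grant → ○busy) is false.
Positions where grant holds: 1, 2, 4, 7.
Check ○busy at each: 1→ok, 2→fails, 4→fails, 7→fails.

Does not hold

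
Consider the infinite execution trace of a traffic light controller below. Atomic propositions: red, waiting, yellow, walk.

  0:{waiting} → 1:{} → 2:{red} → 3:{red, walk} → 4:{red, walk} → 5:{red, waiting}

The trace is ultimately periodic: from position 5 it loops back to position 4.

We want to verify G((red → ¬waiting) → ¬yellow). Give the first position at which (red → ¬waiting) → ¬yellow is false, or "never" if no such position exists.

(red → ¬waiting) → ¬yellow holds at every position 0..5, and those are all the positions the trace ever visits, so the invariant G((red → ¬waiting) → ¬yellow) is never violated.

never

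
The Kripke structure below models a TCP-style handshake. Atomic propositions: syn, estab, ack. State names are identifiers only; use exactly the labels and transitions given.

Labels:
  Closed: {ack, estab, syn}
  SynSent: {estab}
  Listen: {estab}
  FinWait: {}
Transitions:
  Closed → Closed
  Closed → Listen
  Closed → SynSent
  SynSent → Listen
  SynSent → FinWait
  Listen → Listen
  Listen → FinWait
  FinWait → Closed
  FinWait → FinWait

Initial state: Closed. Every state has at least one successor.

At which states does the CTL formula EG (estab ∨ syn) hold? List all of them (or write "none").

States satisfying estab ∨ syn: {Closed, SynSent, Listen}.
States satisfying EG (estab ∨ syn): {Closed, SynSent, Listen}.

{Closed, SynSent, Listen}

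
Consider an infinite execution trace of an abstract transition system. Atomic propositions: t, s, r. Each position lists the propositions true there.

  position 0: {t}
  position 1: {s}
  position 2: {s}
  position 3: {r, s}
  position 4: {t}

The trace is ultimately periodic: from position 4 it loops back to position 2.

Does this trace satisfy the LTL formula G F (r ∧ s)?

Holds

F (r ∧ s) holds at every position 0..4, and those are all positions ever visited, so G F (r ∧ s) holds.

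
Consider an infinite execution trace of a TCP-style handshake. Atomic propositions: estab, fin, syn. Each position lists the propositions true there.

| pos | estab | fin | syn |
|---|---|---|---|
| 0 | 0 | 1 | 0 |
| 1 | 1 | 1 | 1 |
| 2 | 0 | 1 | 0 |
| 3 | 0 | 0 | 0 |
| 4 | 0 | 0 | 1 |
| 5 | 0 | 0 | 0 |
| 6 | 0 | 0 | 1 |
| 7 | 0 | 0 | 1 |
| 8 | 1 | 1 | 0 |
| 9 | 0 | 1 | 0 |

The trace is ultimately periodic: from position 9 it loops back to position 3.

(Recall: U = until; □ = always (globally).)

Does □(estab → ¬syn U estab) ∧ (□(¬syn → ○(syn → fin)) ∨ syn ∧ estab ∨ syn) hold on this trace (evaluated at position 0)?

estab → ¬syn U estab holds at every position 0..9, and those are all positions ever visited, so □(estab → ¬syn U estab) holds.
Positions where estab holds: 1, 8.
Check ¬syn U estab at each: 1→ok, 8→ok.
At position 0: □(estab → ¬syn U estab) is true; □(¬syn → ○(syn → fin)) ∨ syn ∧ estab ∨ syn is false; so □(estab → ¬syn U estab) ∧ (□(¬syn → ○(syn → fin)) ∨ syn ∧ estab ∨ syn) is false.

Does not hold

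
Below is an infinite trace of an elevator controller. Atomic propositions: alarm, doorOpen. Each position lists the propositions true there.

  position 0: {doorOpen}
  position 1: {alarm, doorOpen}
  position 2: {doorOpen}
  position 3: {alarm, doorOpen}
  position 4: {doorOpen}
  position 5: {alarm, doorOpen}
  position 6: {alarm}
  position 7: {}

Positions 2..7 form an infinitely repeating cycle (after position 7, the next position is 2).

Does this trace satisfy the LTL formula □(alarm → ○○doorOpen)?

Violated

alarm → ○○doorOpen must hold at every position from 0 onward. It fails at position 5, so □(alarm → ○○doorOpen) is false.
Positions where alarm holds: 1, 3, 5, 6.
Check ○○doorOpen at each: 1→ok, 3→ok, 5→fails, 6→ok.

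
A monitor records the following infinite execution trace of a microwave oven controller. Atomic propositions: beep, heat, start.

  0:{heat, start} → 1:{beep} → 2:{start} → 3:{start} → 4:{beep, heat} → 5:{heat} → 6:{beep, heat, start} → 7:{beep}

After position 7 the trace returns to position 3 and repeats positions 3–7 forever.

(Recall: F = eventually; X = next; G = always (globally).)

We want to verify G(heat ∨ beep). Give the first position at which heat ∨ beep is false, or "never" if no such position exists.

2

Check heat ∨ beep at each position in order: 0 ✓, 1 ✓.
At position 2 the labels are {start}, so heat ∨ beep is false there. This is the first violation.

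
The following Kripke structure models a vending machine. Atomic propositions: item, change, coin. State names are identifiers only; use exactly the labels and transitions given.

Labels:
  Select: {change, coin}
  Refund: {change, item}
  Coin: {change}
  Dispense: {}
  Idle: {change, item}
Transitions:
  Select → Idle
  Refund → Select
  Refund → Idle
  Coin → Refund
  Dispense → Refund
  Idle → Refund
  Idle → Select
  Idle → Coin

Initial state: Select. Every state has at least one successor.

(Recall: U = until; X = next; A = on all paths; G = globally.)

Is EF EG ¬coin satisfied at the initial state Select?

States satisfying EG ¬coin: {Refund, Coin, Dispense, Idle}.
States satisfying EF EG ¬coin: {Select, Refund, Coin, Dispense, Idle}.
Some path from Select reaches a state where EG ¬coin holds.
Select ∈ Sat(EF EG ¬coin).

Yes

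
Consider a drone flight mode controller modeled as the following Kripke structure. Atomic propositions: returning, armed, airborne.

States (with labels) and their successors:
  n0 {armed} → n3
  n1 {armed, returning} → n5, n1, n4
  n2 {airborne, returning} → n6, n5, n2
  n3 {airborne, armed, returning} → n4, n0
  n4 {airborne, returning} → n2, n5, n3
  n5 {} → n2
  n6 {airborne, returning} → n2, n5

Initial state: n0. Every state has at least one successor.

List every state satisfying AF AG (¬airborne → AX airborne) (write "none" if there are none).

{n0, n2, n3, n4, n5, n6}

States satisfying AG (¬airborne → AX airborne): {n0, n2, n3, n4, n5, n6}.
States satisfying AF AG (¬airborne → AX airborne): {n0, n2, n3, n4, n5, n6}.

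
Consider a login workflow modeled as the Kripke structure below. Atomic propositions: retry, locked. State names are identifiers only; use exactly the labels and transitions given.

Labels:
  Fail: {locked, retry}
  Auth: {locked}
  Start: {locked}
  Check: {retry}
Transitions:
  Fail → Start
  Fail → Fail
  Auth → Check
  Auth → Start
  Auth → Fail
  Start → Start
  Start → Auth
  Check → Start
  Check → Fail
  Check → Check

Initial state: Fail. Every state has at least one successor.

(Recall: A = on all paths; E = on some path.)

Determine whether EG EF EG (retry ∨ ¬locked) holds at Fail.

Yes

States satisfying EF EG (retry ∨ ¬locked): {Fail, Auth, Start, Check}.
States satisfying EG EF EG (retry ∨ ¬locked): {Fail, Auth, Start, Check}.
Fail ∈ Sat(EG EF EG (retry ∨ ¬locked)).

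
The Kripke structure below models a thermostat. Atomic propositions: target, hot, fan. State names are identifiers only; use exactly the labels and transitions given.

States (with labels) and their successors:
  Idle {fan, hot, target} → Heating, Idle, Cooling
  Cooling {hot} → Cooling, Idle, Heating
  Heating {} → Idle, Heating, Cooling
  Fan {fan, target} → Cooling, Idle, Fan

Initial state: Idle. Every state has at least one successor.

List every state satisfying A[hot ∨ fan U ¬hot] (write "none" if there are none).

States satisfying hot ∨ fan: {Idle, Cooling, Fan}.
States satisfying ¬hot: {Heating, Fan}.
States satisfying A[hot ∨ fan U ¬hot]: {Heating, Fan}.

{Heating, Fan}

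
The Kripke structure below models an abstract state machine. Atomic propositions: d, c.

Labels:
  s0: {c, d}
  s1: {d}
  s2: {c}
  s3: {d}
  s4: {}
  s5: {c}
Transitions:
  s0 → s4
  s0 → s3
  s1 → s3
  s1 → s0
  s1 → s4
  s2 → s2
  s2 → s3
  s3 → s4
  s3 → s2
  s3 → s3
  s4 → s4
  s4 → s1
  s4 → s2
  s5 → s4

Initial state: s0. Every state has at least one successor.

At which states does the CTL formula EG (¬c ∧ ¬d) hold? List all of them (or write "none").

{s4}

States satisfying ¬c ∧ ¬d: {s4}.
States satisfying EG (¬c ∧ ¬d): {s4}.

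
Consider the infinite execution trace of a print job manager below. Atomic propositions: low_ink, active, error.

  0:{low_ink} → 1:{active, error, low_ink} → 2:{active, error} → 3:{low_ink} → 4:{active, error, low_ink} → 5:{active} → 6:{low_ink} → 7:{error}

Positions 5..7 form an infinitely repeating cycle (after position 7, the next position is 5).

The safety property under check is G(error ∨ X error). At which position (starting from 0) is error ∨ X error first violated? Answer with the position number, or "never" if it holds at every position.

5

Check error ∨ X error at each position in order: 0 ✓, 1 ✓, 2 ✓, 3 ✓, 4 ✓.
At position 5 the labels are {active} and the next position 6 has {low_ink}, so error ∨ X error is false there. This is the first violation.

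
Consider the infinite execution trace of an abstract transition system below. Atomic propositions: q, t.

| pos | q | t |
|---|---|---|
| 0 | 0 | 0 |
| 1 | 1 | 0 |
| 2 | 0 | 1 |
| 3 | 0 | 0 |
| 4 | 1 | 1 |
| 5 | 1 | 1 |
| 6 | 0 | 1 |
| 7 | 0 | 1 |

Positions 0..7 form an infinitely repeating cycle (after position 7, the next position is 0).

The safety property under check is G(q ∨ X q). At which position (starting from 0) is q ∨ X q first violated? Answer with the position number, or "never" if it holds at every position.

Check q ∨ X q at each position in order: 0 ✓, 1 ✓.
At position 2 the labels are {t} and the next position 3 has {}, so q ∨ X q is false there. This is the first violation.

2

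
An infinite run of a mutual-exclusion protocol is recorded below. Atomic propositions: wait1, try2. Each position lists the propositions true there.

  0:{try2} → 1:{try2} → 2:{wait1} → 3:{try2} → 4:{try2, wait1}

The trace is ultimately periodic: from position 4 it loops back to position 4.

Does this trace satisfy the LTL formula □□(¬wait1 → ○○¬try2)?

No

□(¬wait1 → ○○¬try2) must hold at every position from 0 onward. It fails at position 0, so □□(¬wait1 → ○○¬try2) is false.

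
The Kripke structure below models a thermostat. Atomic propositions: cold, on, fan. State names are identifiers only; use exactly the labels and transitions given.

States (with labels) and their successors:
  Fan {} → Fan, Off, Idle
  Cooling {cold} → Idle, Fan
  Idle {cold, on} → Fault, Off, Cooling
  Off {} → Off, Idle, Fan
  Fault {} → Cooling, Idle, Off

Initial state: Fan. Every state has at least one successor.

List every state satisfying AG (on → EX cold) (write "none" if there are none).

{Fan, Cooling, Idle, Off, Fault}

States satisfying on → EX cold: {Fan, Cooling, Idle, Off, Fault}.
States satisfying AG (on → EX cold): {Fan, Cooling, Idle, Off, Fault}.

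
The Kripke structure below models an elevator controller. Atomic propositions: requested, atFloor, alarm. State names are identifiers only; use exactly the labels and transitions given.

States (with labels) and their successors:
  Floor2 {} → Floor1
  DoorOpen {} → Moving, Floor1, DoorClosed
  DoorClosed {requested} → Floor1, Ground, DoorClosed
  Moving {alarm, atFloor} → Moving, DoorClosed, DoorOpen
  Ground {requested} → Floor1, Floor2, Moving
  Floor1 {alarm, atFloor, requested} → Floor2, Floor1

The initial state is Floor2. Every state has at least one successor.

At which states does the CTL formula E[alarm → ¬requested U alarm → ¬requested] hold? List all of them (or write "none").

States satisfying alarm → ¬requested: {Floor2, DoorOpen, DoorClosed, Moving, Ground}.
States satisfying E[alarm → ¬requested U alarm → ¬requested]: {Floor2, DoorOpen, DoorClosed, Moving, Ground}.

{Floor2, DoorOpen, DoorClosed, Moving, Ground}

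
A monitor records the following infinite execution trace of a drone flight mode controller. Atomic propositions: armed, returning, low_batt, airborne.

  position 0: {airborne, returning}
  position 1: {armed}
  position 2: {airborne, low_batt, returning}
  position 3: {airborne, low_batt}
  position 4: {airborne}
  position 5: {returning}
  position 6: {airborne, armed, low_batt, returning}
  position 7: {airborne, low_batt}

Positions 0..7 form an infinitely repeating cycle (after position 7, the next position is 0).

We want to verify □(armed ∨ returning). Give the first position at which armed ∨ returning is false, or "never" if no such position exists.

Check armed ∨ returning at each position in order: 0 ✓, 1 ✓, 2 ✓.
At position 3 the labels are {airborne, low_batt}, so armed ∨ returning is false there. This is the first violation.

3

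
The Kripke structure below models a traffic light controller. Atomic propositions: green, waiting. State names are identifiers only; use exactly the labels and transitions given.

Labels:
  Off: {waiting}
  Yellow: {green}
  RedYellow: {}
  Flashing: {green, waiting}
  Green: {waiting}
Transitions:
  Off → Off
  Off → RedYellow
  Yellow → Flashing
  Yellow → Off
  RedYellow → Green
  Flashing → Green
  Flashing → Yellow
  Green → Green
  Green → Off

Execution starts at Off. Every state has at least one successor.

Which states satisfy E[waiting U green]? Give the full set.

{Yellow, Flashing}

States satisfying waiting: {Off, Flashing, Green}.
States satisfying green: {Yellow, Flashing}.
States satisfying E[waiting U green]: {Yellow, Flashing}.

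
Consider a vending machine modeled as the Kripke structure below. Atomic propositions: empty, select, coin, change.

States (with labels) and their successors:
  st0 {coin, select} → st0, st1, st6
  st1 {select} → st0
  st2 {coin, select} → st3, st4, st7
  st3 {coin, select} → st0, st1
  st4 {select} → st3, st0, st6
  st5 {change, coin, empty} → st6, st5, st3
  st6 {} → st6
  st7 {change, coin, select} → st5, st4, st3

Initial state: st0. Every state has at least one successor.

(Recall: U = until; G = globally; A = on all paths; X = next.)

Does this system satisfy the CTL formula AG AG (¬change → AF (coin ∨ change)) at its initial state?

Does not hold

States satisfying AG (¬change → AF (coin ∨ change)): ∅.
States satisfying AG AG (¬change → AF (coin ∨ change)): ∅.
st0 is reachable from st0 and violates AG (¬change → AF (coin ∨ change)), so AG fails at st0.
st0 ∉ Sat(AG AG (¬change → AF (coin ∨ change))).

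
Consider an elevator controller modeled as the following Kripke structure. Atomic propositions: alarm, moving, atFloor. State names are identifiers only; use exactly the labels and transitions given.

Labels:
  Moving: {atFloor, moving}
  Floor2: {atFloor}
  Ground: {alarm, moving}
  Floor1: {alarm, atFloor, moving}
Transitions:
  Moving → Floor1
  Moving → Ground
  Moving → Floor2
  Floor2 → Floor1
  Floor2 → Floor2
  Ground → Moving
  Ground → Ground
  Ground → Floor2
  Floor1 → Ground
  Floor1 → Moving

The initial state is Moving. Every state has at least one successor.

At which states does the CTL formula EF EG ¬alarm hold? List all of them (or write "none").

{Moving, Floor2, Ground, Floor1}

States satisfying EG ¬alarm: {Moving, Floor2}.
States satisfying EF EG ¬alarm: {Moving, Floor2, Ground, Floor1}.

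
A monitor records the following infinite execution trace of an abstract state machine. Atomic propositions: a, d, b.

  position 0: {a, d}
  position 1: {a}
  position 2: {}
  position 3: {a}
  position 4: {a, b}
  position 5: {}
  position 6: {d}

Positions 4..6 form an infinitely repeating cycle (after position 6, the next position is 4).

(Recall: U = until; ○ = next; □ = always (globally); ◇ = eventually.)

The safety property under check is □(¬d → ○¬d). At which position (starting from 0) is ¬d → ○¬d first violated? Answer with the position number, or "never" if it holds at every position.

5

Check ¬d → ○¬d at each position in order: 0 ✓, 1 ✓, 2 ✓, 3 ✓, 4 ✓.
At position 5 the labels are {} and the next position 6 has {d}, so ¬d → ○¬d is false there. This is the first violation.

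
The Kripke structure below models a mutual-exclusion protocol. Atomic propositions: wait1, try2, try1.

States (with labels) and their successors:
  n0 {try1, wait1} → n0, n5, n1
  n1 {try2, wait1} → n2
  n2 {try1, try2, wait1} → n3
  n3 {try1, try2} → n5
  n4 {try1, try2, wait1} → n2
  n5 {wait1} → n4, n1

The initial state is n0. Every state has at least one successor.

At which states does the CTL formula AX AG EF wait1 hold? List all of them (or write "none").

States satisfying AG EF wait1: {n0, n1, n2, n3, n4, n5}.
States satisfying AX AG EF wait1: {n0, n1, n2, n3, n4, n5}.

{n0, n1, n2, n3, n4, n5}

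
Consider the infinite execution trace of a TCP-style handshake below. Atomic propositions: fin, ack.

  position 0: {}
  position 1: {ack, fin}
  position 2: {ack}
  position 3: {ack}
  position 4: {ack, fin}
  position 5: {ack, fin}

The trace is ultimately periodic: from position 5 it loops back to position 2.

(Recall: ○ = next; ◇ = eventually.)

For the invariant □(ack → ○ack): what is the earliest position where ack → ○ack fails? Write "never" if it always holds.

never

ack → ○ack holds at every position 0..5, and those are all the positions the trace ever visits, so the invariant □(ack → ○ack) is never violated.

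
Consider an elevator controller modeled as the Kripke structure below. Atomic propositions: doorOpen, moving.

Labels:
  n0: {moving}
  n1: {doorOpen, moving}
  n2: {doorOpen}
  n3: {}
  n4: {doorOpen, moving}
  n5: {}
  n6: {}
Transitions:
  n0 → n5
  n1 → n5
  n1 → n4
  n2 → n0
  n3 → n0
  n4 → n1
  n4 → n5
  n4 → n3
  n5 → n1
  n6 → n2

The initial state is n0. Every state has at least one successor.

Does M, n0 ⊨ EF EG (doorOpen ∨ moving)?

Satisfied

States satisfying EG (doorOpen ∨ moving): {n1, n4}.
States satisfying EF EG (doorOpen ∨ moving): {n0, n1, n2, n3, n4, n5, n6}.
Some path from n0 reaches a state where EG (doorOpen ∨ moving) holds.
n0 ∈ Sat(EF EG (doorOpen ∨ moving)).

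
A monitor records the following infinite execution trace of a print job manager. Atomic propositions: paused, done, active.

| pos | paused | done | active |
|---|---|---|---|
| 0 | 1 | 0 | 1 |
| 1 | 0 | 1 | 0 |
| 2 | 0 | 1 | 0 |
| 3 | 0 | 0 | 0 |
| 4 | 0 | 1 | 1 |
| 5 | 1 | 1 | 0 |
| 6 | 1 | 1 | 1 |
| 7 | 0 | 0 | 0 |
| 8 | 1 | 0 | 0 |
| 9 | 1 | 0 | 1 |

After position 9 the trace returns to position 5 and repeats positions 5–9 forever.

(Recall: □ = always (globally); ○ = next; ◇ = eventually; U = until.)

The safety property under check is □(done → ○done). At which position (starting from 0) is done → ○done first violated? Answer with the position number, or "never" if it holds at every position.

2

Check done → ○done at each position in order: 0 ✓, 1 ✓.
At position 2 the labels are {done} and the next position 3 has {}, so done → ○done is false there. This is the first violation.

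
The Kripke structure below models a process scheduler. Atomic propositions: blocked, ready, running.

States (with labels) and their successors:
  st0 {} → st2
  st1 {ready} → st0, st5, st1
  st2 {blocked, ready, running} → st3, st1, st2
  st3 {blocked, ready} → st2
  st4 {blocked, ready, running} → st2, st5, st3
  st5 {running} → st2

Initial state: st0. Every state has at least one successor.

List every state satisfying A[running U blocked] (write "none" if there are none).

States satisfying running: {st2, st4, st5}.
States satisfying blocked: {st2, st3, st4}.
States satisfying A[running U blocked]: {st2, st3, st4, st5}.

{st2, st3, st4, st5}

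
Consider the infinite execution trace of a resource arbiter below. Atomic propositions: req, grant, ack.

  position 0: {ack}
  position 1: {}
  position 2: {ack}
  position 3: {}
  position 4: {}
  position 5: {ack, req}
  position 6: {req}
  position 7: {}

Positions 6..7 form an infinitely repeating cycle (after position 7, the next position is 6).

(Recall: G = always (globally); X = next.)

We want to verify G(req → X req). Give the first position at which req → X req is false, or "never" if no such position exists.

6

Check req → X req at each position in order: 0 ✓, 1 ✓, 2 ✓, 3 ✓, 4 ✓, 5 ✓.
At position 6 the labels are {req} and the next position 7 has {}, so req → X req is false there. This is the first violation.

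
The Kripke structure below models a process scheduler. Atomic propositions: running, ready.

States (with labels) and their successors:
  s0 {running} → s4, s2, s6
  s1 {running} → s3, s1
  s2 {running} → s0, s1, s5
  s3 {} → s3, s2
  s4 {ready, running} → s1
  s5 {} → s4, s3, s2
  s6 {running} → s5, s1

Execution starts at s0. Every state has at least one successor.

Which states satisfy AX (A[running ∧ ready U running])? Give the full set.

States satisfying A[running ∧ ready U running]: {s0, s1, s2, s4, s6}.
States satisfying AX (A[running ∧ ready U running]): {s0, s4}.

{s0, s4}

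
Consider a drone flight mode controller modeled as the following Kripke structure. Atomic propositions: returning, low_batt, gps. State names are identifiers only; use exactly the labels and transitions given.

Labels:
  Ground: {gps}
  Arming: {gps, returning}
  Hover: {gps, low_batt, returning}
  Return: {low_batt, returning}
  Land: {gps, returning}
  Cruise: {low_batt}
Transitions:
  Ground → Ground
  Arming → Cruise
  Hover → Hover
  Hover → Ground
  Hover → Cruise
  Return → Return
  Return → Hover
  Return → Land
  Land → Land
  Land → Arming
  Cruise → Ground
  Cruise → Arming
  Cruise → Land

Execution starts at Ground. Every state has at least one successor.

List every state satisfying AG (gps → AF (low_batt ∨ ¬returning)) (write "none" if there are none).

States satisfying gps → AF (low_batt ∨ ¬returning): {Ground, Arming, Hover, Return, Cruise}.
States satisfying AG (gps → AF (low_batt ∨ ¬returning)): {Ground}.

{Ground}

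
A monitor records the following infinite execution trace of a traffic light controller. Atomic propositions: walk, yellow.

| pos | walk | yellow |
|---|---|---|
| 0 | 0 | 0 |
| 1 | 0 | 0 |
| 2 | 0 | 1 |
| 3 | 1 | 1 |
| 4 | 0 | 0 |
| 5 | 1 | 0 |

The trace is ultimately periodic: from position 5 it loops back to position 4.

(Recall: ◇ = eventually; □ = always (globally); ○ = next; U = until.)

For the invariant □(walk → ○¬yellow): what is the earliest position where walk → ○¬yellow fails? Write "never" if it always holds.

never

walk → ○¬yellow holds at every position 0..5, and those are all the positions the trace ever visits, so the invariant □(walk → ○¬yellow) is never violated.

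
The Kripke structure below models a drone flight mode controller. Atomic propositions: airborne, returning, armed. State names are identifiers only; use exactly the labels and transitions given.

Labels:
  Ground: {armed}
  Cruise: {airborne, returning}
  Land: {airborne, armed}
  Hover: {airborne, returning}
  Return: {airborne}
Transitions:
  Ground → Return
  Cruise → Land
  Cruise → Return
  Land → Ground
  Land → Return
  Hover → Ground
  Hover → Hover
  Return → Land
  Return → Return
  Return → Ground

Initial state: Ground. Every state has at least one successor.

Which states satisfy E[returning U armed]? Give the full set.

States satisfying returning: {Cruise, Hover}.
States satisfying armed: {Ground, Land}.
States satisfying E[returning U armed]: {Ground, Cruise, Land, Hover}.

{Ground, Cruise, Land, Hover}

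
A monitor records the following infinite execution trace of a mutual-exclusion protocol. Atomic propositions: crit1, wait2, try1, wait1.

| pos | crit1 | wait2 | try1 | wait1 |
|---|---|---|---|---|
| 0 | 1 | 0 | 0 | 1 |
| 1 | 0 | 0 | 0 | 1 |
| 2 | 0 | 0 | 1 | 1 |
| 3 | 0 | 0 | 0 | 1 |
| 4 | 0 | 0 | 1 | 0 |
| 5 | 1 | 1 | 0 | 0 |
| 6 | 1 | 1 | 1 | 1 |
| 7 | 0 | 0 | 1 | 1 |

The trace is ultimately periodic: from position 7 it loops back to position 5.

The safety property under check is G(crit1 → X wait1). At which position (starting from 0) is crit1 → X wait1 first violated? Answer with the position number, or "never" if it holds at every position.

never

crit1 → X wait1 holds at every position 0..7, and those are all the positions the trace ever visits, so the invariant G(crit1 → X wait1) is never violated.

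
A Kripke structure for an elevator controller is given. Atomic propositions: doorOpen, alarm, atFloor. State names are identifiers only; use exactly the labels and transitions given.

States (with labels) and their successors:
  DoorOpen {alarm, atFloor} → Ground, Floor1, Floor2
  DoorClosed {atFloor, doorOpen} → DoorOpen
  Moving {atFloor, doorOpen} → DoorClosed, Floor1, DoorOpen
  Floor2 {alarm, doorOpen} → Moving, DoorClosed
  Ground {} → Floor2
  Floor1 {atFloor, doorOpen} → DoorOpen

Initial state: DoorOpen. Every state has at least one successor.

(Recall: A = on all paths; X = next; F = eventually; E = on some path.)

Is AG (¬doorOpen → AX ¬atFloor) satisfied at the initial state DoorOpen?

No

States satisfying ¬doorOpen → AX ¬atFloor: {DoorClosed, Moving, Floor2, Ground, Floor1}.
States satisfying AG (¬doorOpen → AX ¬atFloor): ∅.
DoorOpen is reachable from DoorOpen and violates ¬doorOpen → AX ¬atFloor, so AG fails at DoorOpen.
DoorOpen ∉ Sat(AG (¬doorOpen → AX ¬atFloor)).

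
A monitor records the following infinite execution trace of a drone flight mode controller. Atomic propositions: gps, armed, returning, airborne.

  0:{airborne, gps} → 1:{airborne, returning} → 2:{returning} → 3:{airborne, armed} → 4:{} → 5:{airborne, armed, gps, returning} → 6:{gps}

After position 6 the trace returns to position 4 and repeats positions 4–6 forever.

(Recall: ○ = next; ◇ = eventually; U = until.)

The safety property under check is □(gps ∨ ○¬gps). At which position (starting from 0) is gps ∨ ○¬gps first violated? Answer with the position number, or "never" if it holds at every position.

Check gps ∨ ○¬gps at each position in order: 0 ✓, 1 ✓, 2 ✓, 3 ✓.
At position 4 the labels are {} and the next position 5 has {airborne, armed, gps, returning}, so gps ∨ ○¬gps is false there. This is the first violation.

4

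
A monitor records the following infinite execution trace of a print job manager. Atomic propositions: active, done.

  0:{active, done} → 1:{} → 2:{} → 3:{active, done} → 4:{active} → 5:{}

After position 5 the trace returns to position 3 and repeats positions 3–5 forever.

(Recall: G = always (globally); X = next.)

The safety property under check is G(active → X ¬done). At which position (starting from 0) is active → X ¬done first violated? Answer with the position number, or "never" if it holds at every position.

never

active → X ¬done holds at every position 0..5, and those are all the positions the trace ever visits, so the invariant G(active → X ¬done) is never violated.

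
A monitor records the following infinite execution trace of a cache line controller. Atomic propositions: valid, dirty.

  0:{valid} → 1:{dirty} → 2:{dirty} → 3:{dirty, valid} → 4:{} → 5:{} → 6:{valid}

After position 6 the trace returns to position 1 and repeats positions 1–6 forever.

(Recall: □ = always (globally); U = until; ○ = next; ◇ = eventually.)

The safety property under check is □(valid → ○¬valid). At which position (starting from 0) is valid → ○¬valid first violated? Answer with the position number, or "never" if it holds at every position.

never

valid → ○¬valid holds at every position 0..6, and those are all the positions the trace ever visits, so the invariant □(valid → ○¬valid) is never violated.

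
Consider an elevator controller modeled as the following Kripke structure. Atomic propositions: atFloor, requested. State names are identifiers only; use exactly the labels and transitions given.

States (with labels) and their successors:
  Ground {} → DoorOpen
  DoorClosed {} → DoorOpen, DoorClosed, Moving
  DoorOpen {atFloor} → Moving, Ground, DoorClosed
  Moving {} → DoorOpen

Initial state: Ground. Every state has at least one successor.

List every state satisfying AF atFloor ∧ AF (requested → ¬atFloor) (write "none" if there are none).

{Ground, DoorOpen, Moving}

States satisfying atFloor: {DoorOpen}.
States satisfying AF atFloor: {Ground, DoorOpen, Moving}.
States satisfying requested → ¬atFloor: {Ground, DoorClosed, DoorOpen, Moving}.
States satisfying AF (requested → ¬atFloor): {Ground, DoorClosed, DoorOpen, Moving}.
States satisfying AF atFloor ∧ AF (requested → ¬atFloor): {Ground, DoorOpen, Moving}.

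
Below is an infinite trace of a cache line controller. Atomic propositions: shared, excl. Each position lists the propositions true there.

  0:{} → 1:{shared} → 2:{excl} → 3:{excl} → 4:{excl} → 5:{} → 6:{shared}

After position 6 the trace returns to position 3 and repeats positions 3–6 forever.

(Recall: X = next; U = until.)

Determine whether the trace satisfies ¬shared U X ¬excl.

Satisfied

Walking from position 0: X ¬excl first holds at position 0, and ¬shared holds at every earlier position along the way, so ¬shared U X ¬excl holds.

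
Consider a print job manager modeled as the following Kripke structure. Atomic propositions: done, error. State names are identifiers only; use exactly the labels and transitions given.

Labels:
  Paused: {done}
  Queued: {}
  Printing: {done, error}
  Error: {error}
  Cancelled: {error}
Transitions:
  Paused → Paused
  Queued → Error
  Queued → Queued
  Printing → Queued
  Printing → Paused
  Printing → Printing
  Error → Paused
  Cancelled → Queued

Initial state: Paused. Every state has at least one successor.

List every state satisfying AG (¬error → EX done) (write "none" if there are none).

{Paused, Error}

States satisfying ¬error → EX done: {Paused, Printing, Error, Cancelled}.
States satisfying AG (¬error → EX done): {Paused, Error}.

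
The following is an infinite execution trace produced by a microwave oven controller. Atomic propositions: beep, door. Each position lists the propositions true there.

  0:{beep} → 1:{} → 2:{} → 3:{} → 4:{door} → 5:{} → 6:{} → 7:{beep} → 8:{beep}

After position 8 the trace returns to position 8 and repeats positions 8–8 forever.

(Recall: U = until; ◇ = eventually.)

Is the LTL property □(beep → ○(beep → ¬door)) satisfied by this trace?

beep → ○(beep → ¬door) holds at every position 0..8, and those are all positions ever visited, so □(beep → ○(beep → ¬door)) holds.
Positions where beep holds: 0, 7, 8.
Check ○(beep → ¬door) at each: 0→ok, 7→ok, 8→ok.

Yes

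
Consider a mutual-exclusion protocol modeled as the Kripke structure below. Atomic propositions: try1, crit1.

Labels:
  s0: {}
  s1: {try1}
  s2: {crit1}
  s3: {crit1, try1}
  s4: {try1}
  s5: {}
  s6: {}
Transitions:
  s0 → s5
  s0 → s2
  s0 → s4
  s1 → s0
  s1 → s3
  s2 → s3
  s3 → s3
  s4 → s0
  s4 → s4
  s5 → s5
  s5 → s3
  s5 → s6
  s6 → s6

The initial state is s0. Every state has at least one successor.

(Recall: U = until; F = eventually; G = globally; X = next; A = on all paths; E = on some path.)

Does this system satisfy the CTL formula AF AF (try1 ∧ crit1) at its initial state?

States satisfying AF (try1 ∧ crit1): {s2, s3}.
States satisfying AF AF (try1 ∧ crit1): {s2, s3}.
There is a path from s0 along which AF (try1 ∧ crit1) never holds.
s0 ∉ Sat(AF AF (try1 ∧ crit1)).

Does not hold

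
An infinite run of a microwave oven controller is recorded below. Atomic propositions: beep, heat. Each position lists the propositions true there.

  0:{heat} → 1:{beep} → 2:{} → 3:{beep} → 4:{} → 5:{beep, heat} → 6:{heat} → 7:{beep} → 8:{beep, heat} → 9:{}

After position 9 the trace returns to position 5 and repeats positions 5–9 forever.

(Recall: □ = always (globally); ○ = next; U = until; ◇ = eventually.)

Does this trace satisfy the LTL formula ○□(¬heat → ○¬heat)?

The position after 0 is 1; □(¬heat → ○¬heat) is false there.

Violated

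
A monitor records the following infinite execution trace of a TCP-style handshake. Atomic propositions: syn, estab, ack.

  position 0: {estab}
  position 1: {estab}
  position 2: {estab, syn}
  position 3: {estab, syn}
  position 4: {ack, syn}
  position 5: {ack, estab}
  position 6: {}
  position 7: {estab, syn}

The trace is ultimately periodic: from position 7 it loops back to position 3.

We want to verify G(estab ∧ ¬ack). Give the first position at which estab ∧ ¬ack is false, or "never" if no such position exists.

4

Check estab ∧ ¬ack at each position in order: 0 ✓, 1 ✓, 2 ✓, 3 ✓.
At position 4 the labels are {ack, syn}, so estab ∧ ¬ack is false there. This is the first violation.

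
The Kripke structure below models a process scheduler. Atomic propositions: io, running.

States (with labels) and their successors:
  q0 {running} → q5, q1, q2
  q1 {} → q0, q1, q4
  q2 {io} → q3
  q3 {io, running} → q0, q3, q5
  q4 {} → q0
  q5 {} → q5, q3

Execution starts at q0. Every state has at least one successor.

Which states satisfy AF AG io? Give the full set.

States satisfying AG io: ∅.
States satisfying AF AG io: ∅.

none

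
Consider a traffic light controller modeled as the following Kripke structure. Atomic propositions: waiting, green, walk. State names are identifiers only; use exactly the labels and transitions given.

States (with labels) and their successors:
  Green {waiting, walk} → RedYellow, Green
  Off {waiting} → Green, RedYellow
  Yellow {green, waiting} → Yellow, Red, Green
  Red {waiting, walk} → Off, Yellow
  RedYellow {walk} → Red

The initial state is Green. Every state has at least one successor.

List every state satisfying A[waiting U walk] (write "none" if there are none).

{Green, Off, Red, RedYellow}

States satisfying waiting: {Green, Off, Yellow, Red}.
States satisfying walk: {Green, Red, RedYellow}.
States satisfying A[waiting U walk]: {Green, Off, Red, RedYellow}.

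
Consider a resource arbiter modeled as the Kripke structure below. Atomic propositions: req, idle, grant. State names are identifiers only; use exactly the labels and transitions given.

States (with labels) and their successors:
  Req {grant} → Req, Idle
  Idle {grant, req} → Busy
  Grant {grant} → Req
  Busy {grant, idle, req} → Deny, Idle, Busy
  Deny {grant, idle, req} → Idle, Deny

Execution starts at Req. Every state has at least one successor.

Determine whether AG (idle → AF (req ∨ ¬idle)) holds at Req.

Satisfied

States satisfying idle → AF (req ∨ ¬idle): {Req, Idle, Grant, Busy, Deny}.
States satisfying AG (idle → AF (req ∨ ¬idle)): {Req, Idle, Grant, Busy, Deny}.
Every state reachable from Req satisfies idle → AF (req ∨ ¬idle).
Req ∈ Sat(AG (idle → AF (req ∨ ¬idle))).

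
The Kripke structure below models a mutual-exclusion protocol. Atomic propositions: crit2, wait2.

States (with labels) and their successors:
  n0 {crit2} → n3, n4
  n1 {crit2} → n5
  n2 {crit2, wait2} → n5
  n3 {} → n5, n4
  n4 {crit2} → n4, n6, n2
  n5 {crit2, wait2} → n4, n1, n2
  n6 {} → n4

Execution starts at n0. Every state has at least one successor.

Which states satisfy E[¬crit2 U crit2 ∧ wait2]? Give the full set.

{n2, n3, n5}

States satisfying ¬crit2: {n3, n6}.
States satisfying crit2 ∧ wait2: {n2, n5}.
States satisfying E[¬crit2 U crit2 ∧ wait2]: {n2, n3, n5}.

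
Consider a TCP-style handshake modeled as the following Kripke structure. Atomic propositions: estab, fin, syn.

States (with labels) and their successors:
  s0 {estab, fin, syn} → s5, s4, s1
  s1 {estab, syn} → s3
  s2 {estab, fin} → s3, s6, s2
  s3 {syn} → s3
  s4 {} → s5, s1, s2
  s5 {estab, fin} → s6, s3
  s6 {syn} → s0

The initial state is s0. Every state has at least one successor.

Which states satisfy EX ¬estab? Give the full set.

{s0, s1, s2, s3, s5}

States satisfying ¬estab: {s3, s4, s6}.
States satisfying EX ¬estab: {s0, s1, s2, s3, s5}.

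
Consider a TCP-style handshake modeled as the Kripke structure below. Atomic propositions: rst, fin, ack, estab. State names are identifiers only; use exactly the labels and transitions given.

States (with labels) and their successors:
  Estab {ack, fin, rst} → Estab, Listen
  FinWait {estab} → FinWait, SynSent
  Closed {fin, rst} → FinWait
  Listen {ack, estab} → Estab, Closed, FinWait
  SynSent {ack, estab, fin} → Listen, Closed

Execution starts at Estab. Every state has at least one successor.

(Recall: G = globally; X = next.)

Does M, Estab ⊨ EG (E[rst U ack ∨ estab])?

Holds

States satisfying E[rst U ack ∨ estab]: {Estab, FinWait, Closed, Listen, SynSent}.
States satisfying EG (E[rst U ack ∨ estab]): {Estab, FinWait, Closed, Listen, SynSent}.
Estab ∈ Sat(EG (E[rst U ack ∨ estab])).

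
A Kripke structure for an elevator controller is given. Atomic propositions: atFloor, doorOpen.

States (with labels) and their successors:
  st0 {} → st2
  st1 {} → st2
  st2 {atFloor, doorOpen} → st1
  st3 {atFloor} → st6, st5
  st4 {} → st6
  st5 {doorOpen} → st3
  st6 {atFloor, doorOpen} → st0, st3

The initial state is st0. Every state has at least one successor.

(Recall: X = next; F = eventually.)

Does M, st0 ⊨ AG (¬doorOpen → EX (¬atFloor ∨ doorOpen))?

States satisfying ¬doorOpen → EX (¬atFloor ∨ doorOpen): {st0, st1, st2, st3, st4, st5, st6}.
States satisfying AG (¬doorOpen → EX (¬atFloor ∨ doorOpen)): {st0, st1, st2, st3, st4, st5, st6}.
Every state reachable from st0 satisfies ¬doorOpen → EX (¬atFloor ∨ doorOpen).
st0 ∈ Sat(AG (¬doorOpen → EX (¬atFloor ∨ doorOpen))).

Holds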